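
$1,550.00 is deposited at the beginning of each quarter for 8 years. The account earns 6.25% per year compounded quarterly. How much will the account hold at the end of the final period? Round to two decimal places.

This is an annuity due: 32 deposits of $1,550.00 at the beginning of each quarter.
Periodic rate r = 0.0625/4 per quarter; n is counted in quarters.
FV = PMT × [((1+r)^n − 1)/r] × (1+r) = 1,550 × [(1+r)^32 − 1] / r × (1+r) = $64,717.73

$64,717.73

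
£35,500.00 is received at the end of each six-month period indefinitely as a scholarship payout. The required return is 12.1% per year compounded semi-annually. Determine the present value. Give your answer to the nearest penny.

£586,776.86

Periodic rate r = 0.121/2 per half-year.
Level perpetuity: PV = PMT / r = 35,500 / (0.121/2) = £586,776.86.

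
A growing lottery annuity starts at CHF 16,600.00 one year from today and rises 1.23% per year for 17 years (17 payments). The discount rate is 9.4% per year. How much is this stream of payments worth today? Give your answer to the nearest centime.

CHF 148,876.28

Periodic rate r = 0.094 per year.
Growing ordinary annuity: PV = PMT₁ × [1 − ((1+g)/(1+r))^n] / (r − g) = 16,600 × [1 − ((1+0.0123)/(1+r))^17] / (r − 0.0123) = CHF 148,876.28.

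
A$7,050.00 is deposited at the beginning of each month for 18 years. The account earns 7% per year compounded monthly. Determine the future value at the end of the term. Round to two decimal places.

This is an annuity due: 216 deposits of A$7,050.00 at the beginning of each month.
Periodic rate r = 0.07/12 per month; n is counted in months.
FV = PMT × [((1+r)^n − 1)/r] × (1+r) = 7,050 × [(1+r)^216 − 1] / r × (1+r) = A$3,054,296.64

A$3,054,296.64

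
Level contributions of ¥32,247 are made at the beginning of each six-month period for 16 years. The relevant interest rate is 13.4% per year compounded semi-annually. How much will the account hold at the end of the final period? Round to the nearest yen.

¥3,577,557

This is an annuity due: 32 deposits of ¥32,247 at the beginning of each six-month period.
Periodic rate r = 0.134/2 per half-year; n is counted in half-years.
FV = PMT × [((1+r)^n − 1)/r] × (1+r) = 32,247 × [(1+r)^32 − 1] / r × (1+r) = ¥3,577,557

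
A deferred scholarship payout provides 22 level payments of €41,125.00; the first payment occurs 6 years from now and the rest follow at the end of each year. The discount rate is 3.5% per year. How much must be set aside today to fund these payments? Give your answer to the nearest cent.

Ordinary annuity of 22 payments, first payment at period 6.
Periodic rate r = 0.035 per year.
The ordinary-annuity PV formula values the stream one period before the first payment (period 5); discount that back 5 periods:
PV₀ = 41,125 × [1 − (1+r)^−22] / r × (1+r)^−5 = €525,179.09

€525,179.09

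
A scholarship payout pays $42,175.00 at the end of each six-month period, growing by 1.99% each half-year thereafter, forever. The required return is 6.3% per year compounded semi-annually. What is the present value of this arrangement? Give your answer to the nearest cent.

Periodic rate r = 0.063/2 per half-year.
Growing perpetuity (Gordon): PV = PMT₁ / (r − g) = 42,175 / (r − 0.0199) = $3,635,775.86.

$3,635,775.86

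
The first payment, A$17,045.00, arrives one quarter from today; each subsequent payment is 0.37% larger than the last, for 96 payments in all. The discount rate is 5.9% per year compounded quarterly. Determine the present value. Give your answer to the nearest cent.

A$1,003,344.11

Periodic rate r = 0.059/4 per quarter; n is counted in quarters.
Growing ordinary annuity: PV = PMT₁ × [1 − ((1+g)/(1+r))^n] / (r − g) = 17,045 × [1 − ((1+0.0037)/(1+r))^96] / (r − 0.0037) = A$1,003,344.11.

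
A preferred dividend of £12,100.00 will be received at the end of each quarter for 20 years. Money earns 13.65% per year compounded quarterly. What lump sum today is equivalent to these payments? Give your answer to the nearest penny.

This is an ordinary annuity: 80 payments of £12,100.00 at the end of each quarter.
Periodic rate r = 0.1365/4 per quarter; n is counted in quarters.
PV = PMT × [(1 − (1+r)^−n)/r] = 12,100 × [1 − (1+r)^−80] / r = £330,375.73

£330,375.73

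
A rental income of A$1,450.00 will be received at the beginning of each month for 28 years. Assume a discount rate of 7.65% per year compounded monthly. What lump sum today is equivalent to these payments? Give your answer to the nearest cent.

This is an annuity due: 336 payments of A$1,450.00 at the beginning of each month.
Periodic rate r = 0.0765/12 per month; n is counted in months.
PV = PMT × [(1 − (1+r)^−n)/r] × (1+r) = 1,450 × [1 − (1+r)^−336] / r × (1+r) = A$201,840.12

A$201,840.12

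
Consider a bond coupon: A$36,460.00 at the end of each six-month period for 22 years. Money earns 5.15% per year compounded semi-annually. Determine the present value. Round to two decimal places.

This is an ordinary annuity: 44 payments of A$36,460.00 at the end of each six-month period.
Periodic rate r = 0.0515/2 per half-year; n is counted in half-years.
PV = PMT × [(1 − (1+r)^−n)/r] = 36,460 × [1 − (1+r)^−44] / r = A$953,315.22

A$953,315.22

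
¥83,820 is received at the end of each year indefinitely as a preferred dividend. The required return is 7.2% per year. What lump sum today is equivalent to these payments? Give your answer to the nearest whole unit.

¥1,164,167

Periodic rate r = 0.072 per year.
Level perpetuity: PV = PMT / r = 83,820 / (0.072) = ¥1,164,167.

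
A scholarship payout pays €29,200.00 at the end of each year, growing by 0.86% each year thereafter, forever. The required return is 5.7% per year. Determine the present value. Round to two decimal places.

Periodic rate r = 0.057 per year.
Growing perpetuity (Gordon): PV = PMT₁ / (r − g) = 29,200 / (r − 0.0086) = €603,305.79.

€603,305.79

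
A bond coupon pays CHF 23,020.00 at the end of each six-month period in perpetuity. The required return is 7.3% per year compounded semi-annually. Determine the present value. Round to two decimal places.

Periodic rate r = 0.073/2 per half-year.
Level perpetuity: PV = PMT / r = 23,020 / (0.073/2) = CHF 630,684.93.

CHF 630,684.93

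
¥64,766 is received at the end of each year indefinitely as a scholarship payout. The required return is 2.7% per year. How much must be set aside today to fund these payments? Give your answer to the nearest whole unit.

¥2,398,741

Periodic rate r = 0.027 per year.
Level perpetuity: PV = PMT / r = 64,766 / (0.027) = ¥2,398,741.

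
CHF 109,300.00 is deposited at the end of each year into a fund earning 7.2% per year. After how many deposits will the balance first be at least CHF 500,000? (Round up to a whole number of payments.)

5 payments

Periodic rate r = 0.072 per year.
Ordinary annuity FV: 500,000 = 109,300 × [((1+r)^n − 1)/r].
(1+r)^n = 1 + 500,000 × r / 109,300, so n = ln(1 + 500,000·r/109,300) / ln(1+r) = 4.09.
Round up to a whole number of payments: n = 5.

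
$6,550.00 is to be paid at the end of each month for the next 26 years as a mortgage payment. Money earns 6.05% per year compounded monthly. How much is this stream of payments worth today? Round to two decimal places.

This is an ordinary annuity: 312 payments of $6,550.00 at the end of each month.
Periodic rate r = 0.0605/12 per month; n is counted in months.
PV = PMT × [(1 − (1+r)^−n)/r] = 6,550 × [1 − (1+r)^−312] / r = $1,028,629.32

$1,028,629.32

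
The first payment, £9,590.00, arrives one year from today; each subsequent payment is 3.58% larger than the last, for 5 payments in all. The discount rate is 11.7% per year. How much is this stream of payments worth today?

Periodic rate r = 0.117 per year.
Growing ordinary annuity: PV = PMT₁ × [1 − ((1+g)/(1+r))^n] / (r − g) = 9,590 × [1 − ((1+0.0358)/(1+r))^5] / (r − 0.0358) = £37,123.73.

£37,123.73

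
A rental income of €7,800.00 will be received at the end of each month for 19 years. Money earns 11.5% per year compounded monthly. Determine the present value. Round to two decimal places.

€721,408.58

This is an ordinary annuity: 228 payments of €7,800.00 at the end of each month.
Periodic rate r = 0.115/12 per month; n is counted in months.
PV = PMT × [(1 − (1+r)^−n)/r] = 7,800 × [1 − (1+r)^−228] / r = €721,408.58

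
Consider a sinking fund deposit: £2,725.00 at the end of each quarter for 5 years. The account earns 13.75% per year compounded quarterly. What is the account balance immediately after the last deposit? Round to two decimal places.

This is an ordinary annuity: 20 deposits of £2,725.00 at the end of each quarter.
Periodic rate r = 0.1375/4 per quarter; n is counted in quarters.
FV = PMT × [((1+r)^n − 1)/r] = 2,725 × [(1+r)^20 − 1] / r = £76,569.13

£76,569.13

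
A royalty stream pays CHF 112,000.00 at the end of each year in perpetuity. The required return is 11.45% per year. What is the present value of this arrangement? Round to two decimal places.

Periodic rate r = 0.1145 per year.
Level perpetuity: PV = PMT / r = 112,000 / (0.1145) = CHF 978,165.94.

CHF 978,165.94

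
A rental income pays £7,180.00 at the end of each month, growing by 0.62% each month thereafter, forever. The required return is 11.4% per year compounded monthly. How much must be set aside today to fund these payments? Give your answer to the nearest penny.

£2,175,757.58

Periodic rate r = 0.114/12 per month.
Growing perpetuity (Gordon): PV = PMT₁ / (r − g) = 7,180 / (r − 0.0062) = £2,175,757.58.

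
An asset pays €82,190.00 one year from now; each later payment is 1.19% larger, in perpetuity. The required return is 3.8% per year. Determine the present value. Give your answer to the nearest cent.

€3,149,042.15

Periodic rate r = 0.038 per year.
Growing perpetuity (Gordon): PV = PMT₁ / (r − g) = 82,190 / (r − 0.0119) = €3,149,042.15.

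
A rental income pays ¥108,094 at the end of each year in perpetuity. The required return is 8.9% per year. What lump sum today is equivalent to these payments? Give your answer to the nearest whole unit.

Periodic rate r = 0.089 per year.
Level perpetuity: PV = PMT / r = 108,094 / (0.089) = ¥1,214,539.

¥1,214,539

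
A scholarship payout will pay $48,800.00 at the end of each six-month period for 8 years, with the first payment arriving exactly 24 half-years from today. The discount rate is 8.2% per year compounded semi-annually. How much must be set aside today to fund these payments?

$224,009.53

Ordinary annuity of 16 payments, first payment at period 24.
Periodic rate r = 0.082/2 per half-year; n is counted in half-years.
The ordinary-annuity PV formula values the stream one period before the first payment (period 23); discount that back 23 periods:
PV₀ = 48,800 × [1 − (1+r)^−16] / r × (1+r)^−23 = $224,009.53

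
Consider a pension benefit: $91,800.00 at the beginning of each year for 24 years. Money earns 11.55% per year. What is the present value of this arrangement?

$822,268.24

This is an annuity due: 24 payments of $91,800.00 at the beginning of each year.
Periodic rate r = 0.1155 per year.
PV = PMT × [(1 − (1+r)^−n)/r] × (1+r) = 91,800 × [1 − (1+r)^−24] / r × (1+r) = $822,268.24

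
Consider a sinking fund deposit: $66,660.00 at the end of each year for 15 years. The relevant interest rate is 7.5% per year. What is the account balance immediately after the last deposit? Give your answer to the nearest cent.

$1,741,050.19

This is an ordinary annuity: 15 deposits of $66,660.00 at the end of each year.
Periodic rate r = 0.075 per year.
FV = PMT × [((1+r)^n − 1)/r] = 66,660 × [(1+r)^15 − 1] / r = $1,741,050.19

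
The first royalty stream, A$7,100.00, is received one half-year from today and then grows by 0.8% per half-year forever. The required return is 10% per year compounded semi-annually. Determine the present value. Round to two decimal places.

Periodic rate r = 0.1/2 per half-year.
Growing perpetuity (Gordon): PV = PMT₁ / (r − g) = 7,100 / (r − 0.008) = A$169,047.62.

A$169,047.62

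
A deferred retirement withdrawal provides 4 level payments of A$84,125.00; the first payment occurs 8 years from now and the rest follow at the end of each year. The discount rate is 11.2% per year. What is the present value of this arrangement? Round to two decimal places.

A$123,607.20

Ordinary annuity of 4 payments, first payment at period 8.
Periodic rate r = 0.112 per year.
The ordinary-annuity PV formula values the stream one period before the first payment (period 7); discount that back 7 periods:
PV₀ = 84,125 × [1 − (1+r)^−4] / r × (1+r)^−7 = A$123,607.20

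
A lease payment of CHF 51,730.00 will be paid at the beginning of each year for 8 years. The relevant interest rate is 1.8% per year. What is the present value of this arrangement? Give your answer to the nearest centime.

CHF 389,115.03

This is an annuity due: 8 payments of CHF 51,730.00 at the beginning of each year.
Periodic rate r = 0.018 per year.
PV = PMT × [(1 − (1+r)^−n)/r] × (1+r) = 51,730 × [1 − (1+r)^−8] / r × (1+r) = CHF 389,115.03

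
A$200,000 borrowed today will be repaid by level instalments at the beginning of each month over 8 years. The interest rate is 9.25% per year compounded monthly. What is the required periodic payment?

Level annuity due; solve PV = PMT × [(1 − (1+r)^−n)/r] × (1+r) for PMT.
Periodic rate r = 0.0925/12 per month; n is counted in months.
With n = 96: PMT = 200,000 / ([(1 − (1+r)^−n)/r] × (1+r)) = A$2,933.43

A$2,933.43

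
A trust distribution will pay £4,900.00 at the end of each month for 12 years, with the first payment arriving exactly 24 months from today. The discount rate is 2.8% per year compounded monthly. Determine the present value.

£567,455.97

Ordinary annuity of 144 payments, first payment at period 24.
Periodic rate r = 0.028/12 per month; n is counted in months.
The ordinary-annuity PV formula values the stream one period before the first payment (period 23); discount that back 23 periods:
PV₀ = 4,900 × [1 − (1+r)^−144] / r × (1+r)^−23 = £567,455.97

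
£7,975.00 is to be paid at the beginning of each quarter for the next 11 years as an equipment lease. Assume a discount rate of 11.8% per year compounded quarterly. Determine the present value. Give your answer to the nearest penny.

£200,872.16

This is an annuity due: 44 payments of £7,975.00 at the beginning of each quarter.
Periodic rate r = 0.118/4 per quarter; n is counted in quarters.
PV = PMT × [(1 − (1+r)^−n)/r] × (1+r) = 7,975 × [1 − (1+r)^−44] / r × (1+r) = £200,872.16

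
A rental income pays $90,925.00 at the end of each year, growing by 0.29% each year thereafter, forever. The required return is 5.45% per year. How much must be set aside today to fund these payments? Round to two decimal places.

$1,762,112.40

Periodic rate r = 0.0545 per year.
Growing perpetuity (Gordon): PV = PMT₁ / (r − g) = 90,925 / (r − 0.0029) = $1,762,112.40.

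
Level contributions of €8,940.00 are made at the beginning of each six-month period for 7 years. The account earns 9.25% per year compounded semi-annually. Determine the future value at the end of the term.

This is an annuity due: 14 deposits of €8,940.00 at the beginning of each six-month period.
Periodic rate r = 0.0925/2 per half-year; n is counted in half-years.
FV = PMT × [((1+r)^n − 1)/r] × (1+r) = 8,940 × [(1+r)^14 − 1] / r × (1+r) = €178,616.11

€178,616.11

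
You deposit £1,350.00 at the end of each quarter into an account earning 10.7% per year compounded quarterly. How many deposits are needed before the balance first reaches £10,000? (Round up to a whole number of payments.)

7 payments

Periodic rate r = 0.107/4 per quarter; n is counted in quarters.
Ordinary annuity FV: 10,000 = 1,350 × [((1+r)^n − 1)/r].
(1+r)^n = 1 + 10,000 × r / 1,350, so n = ln(1 + 10,000·r/1,350) / ln(1+r) = 6.85.
Round up to a whole number of payments: n = 7.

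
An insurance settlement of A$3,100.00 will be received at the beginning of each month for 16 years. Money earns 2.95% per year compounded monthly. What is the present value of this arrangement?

This is an annuity due: 192 payments of A$3,100.00 at the beginning of each month.
Periodic rate r = 0.0295/12 per month; n is counted in months.
PV = PMT × [(1 − (1+r)^−n)/r] × (1+r) = 3,100 × [1 − (1+r)^−192] / r × (1+r) = A$475,162.72

A$475,162.72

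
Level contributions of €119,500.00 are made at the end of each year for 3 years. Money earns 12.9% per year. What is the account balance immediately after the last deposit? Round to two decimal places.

€406,735.10

This is an ordinary annuity: 3 deposits of €119,500.00 at the end of each year.
Periodic rate r = 0.129 per year.
FV = PMT × [((1+r)^n − 1)/r] = 119,500 × [(1+r)^3 − 1] / r = €406,735.10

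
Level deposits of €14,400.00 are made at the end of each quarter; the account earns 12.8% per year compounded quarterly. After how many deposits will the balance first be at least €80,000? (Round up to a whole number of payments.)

6 payments

Periodic rate r = 0.128/4 per quarter; n is counted in quarters.
Ordinary annuity FV: 80,000 = 14,400 × [((1+r)^n − 1)/r].
(1+r)^n = 1 + 80,000 × r / 14,400, so n = ln(1 + 80,000·r/14,400) / ln(1+r) = 5.19.
Round up to a whole number of payments: n = 6.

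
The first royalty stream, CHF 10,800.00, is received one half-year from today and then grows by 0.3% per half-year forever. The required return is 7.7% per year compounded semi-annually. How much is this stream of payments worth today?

Periodic rate r = 0.077/2 per half-year.
Growing perpetuity (Gordon): PV = PMT₁ / (r − g) = 10,800 / (r − 0.003) = CHF 304,225.35.

CHF 304,225.35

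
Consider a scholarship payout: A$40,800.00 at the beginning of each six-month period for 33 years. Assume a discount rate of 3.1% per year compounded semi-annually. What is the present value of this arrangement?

A$1,704,483.27

This is an annuity due: 66 payments of A$40,800.00 at the beginning of each six-month period.
Periodic rate r = 0.031/2 per half-year; n is counted in half-years.
PV = PMT × [(1 − (1+r)^−n)/r] × (1+r) = 40,800 × [1 − (1+r)^−66] / r × (1+r) = A$1,704,483.27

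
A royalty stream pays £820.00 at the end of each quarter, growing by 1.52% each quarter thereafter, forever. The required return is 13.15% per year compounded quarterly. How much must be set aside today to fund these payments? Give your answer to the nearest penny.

Periodic rate r = 0.1315/4 per quarter.
Growing perpetuity (Gordon): PV = PMT₁ / (r − g) = 820 / (r − 0.0152) = £46,393.21.

£46,393.21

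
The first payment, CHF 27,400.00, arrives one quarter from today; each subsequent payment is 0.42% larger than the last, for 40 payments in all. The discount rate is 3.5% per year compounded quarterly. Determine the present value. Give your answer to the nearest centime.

Periodic rate r = 0.035/4 per quarter; n is counted in quarters.
Growing ordinary annuity: PV = PMT₁ × [1 − ((1+g)/(1+r))^n] / (r − g) = 27,400 × [1 − ((1+0.0042)/(1+r))^40] / (r − 0.0042) = CHF 996,169.50.

CHF 996,169.50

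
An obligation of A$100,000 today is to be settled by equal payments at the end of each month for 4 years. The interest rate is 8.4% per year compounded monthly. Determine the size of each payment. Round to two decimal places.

Level ordinary annuity; solve PV = PMT × [(1 − (1+r)^−n)/r] for PMT.
Periodic rate r = 0.084/12 per month; n is counted in months.
With n = 48: PMT = 100,000 / ([(1 − (1+r)^−n)/r]) = A$2,460.11

A$2,460.11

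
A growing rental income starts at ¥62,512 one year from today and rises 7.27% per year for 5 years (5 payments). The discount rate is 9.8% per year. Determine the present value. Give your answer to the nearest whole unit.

Periodic rate r = 0.098 per year.
Growing ordinary annuity: PV = PMT₁ × [1 − ((1+g)/(1+r))^n] / (r − g) = 62,512 × [1 − ((1+0.0727)/(1+r))^5] / (r − 0.0727) = ¥271,843.

¥271,843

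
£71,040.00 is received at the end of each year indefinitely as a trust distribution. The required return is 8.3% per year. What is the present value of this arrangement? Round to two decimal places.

Periodic rate r = 0.083 per year.
Level perpetuity: PV = PMT / r = 71,040 / (0.083) = £855,903.61.

£855,903.61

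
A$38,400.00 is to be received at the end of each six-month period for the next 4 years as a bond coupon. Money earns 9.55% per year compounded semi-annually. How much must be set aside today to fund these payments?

This is an ordinary annuity: 8 payments of A$38,400.00 at the end of each six-month period.
Periodic rate r = 0.0955/2 per half-year; n is counted in half-years.
PV = PMT × [(1 − (1+r)^−n)/r] = 38,400 × [1 − (1+r)^−8] / r = A$250,460.47

A$250,460.47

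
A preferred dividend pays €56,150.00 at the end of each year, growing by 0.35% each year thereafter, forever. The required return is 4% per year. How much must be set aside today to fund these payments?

Periodic rate r = 0.04 per year.
Growing perpetuity (Gordon): PV = PMT₁ / (r − g) = 56,150 / (r − 0.0035) = €1,538,356.16.

€1,538,356.16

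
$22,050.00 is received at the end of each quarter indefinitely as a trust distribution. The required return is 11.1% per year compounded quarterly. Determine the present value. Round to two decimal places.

$794,594.59

Periodic rate r = 0.111/4 per quarter.
Level perpetuity: PV = PMT / r = 22,050 / (0.111/4) = $794,594.59.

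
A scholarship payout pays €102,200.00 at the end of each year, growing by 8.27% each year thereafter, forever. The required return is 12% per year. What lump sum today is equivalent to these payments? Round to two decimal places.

€2,739,946.38

Periodic rate r = 0.12 per year.
Growing perpetuity (Gordon): PV = PMT₁ / (r − g) = 102,200 / (r − 0.0827) = €2,739,946.38.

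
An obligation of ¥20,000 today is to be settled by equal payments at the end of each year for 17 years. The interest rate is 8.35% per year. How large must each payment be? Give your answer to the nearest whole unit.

¥2,244

Level ordinary annuity; solve PV = PMT × [(1 − (1+r)^−n)/r] for PMT.
Periodic rate r = 0.0835 per year.
With n = 17: PMT = 20,000 / ([(1 − (1+r)^−n)/r]) = ¥2,244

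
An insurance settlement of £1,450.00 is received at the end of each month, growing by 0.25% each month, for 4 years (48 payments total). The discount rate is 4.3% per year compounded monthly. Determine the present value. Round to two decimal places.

£67,620.99

Periodic rate r = 0.043/12 per month; n is counted in months.
Growing ordinary annuity: PV = PMT₁ × [1 − ((1+g)/(1+r))^n] / (r − g) = 1,450 × [1 − ((1+0.0025)/(1+r))^48] / (r − 0.0025) = £67,620.99.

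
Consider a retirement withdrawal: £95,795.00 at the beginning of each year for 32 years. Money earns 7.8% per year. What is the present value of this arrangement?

£1,204,243.60

This is an annuity due: 32 payments of £95,795.00 at the beginning of each year.
Periodic rate r = 0.078 per year.
PV = PMT × [(1 − (1+r)^−n)/r] × (1+r) = 95,795 × [1 − (1+r)^−32] / r × (1+r) = £1,204,243.60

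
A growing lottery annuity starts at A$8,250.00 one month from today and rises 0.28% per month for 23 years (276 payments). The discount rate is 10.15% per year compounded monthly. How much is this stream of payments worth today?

Periodic rate r = 0.1015/12 per month; n is counted in months.
Growing ordinary annuity: PV = PMT₁ × [1 − ((1+g)/(1+r))^n] / (r − g) = 8,250 × [1 − ((1+0.0028)/(1+r))^276] / (r − 0.0028) = A$1,149,478.68.

A$1,149,478.68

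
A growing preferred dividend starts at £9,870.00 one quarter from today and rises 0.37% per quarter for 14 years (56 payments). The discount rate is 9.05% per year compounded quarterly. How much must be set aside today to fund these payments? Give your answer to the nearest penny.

£338,308.39

Periodic rate r = 0.0905/4 per quarter; n is counted in quarters.
Growing ordinary annuity: PV = PMT₁ × [1 − ((1+g)/(1+r))^n] / (r − g) = 9,870 × [1 − ((1+0.0037)/(1+r))^56] / (r − 0.0037) = £338,308.39.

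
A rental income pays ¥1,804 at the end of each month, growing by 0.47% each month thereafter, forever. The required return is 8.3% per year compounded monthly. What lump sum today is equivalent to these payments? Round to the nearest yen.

¥813,835

Periodic rate r = 0.083/12 per month.
Growing perpetuity (Gordon): PV = PMT₁ / (r − g) = 1,804 / (r − 0.0047) = ¥813,835.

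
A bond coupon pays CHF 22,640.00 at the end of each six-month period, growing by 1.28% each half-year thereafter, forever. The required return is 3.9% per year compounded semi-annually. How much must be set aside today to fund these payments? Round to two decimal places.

CHF 3,379,104.48

Periodic rate r = 0.039/2 per half-year.
Growing perpetuity (Gordon): PV = PMT₁ / (r − g) = 22,640 / (r − 0.0128) = CHF 3,379,104.48.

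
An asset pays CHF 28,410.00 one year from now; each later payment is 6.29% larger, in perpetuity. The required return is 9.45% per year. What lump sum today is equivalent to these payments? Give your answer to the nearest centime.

CHF 899,050.63

Periodic rate r = 0.0945 per year.
Growing perpetuity (Gordon): PV = PMT₁ / (r − g) = 28,410 / (r − 0.0629) = CHF 899,050.63.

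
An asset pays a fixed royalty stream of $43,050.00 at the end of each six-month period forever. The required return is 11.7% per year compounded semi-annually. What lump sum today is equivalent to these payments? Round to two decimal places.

Periodic rate r = 0.117/2 per half-year.
Level perpetuity: PV = PMT / r = 43,050 / (0.117/2) = $735,897.44.

$735,897.44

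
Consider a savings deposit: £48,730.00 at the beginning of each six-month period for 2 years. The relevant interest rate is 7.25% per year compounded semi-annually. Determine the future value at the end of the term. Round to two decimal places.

This is an annuity due: 4 deposits of £48,730.00 at the beginning of each six-month period.
Periodic rate r = 0.0725/2 per half-year; n is counted in half-years.
FV = PMT × [((1+r)^n − 1)/r] × (1+r) = 48,730 × [(1+r)^4 − 1] / r × (1+r) = £213,236.66

£213,236.66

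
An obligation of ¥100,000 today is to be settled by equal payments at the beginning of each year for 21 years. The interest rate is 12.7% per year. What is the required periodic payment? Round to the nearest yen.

Level annuity due; solve PV = PMT × [(1 − (1+r)^−n)/r] × (1+r) for PMT.
Periodic rate r = 0.127 per year.
With n = 21: PMT = 100,000 / ([(1 − (1+r)^−n)/r] × (1+r)) = ¥12,265

¥12,265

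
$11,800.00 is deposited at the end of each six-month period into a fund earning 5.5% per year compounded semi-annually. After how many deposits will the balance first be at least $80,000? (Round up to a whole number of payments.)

Periodic rate r = 0.055/2 per half-year; n is counted in half-years.
Ordinary annuity FV: 80,000 = 11,800 × [((1+r)^n − 1)/r].
(1+r)^n = 1 + 80,000 × r / 11,800, so n = ln(1 + 80,000·r/11,800) / ln(1+r) = 6.30.
Round up to a whole number of payments: n = 7.

7 payments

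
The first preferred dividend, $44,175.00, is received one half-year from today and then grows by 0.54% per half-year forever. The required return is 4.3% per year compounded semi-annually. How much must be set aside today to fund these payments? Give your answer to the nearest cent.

$2,743,788.82

Periodic rate r = 0.043/2 per half-year.
Growing perpetuity (Gordon): PV = PMT₁ / (r − g) = 44,175 / (r − 0.0054) = $2,743,788.82.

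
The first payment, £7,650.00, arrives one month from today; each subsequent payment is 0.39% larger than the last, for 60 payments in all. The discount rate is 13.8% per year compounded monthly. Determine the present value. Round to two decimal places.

Periodic rate r = 0.138/12 per month; n is counted in months.
Growing ordinary annuity: PV = PMT₁ × [1 − ((1+g)/(1+r))^n] / (r − g) = 7,650 × [1 − ((1+0.0039)/(1+r))^60] / (r − 0.0039) = £366,369.81.

£366,369.81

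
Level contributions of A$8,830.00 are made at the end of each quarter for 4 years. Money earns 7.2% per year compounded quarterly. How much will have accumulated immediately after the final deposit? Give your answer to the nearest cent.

This is an ordinary annuity: 16 deposits of A$8,830.00 at the end of each quarter.
Periodic rate r = 0.072/4 per quarter; n is counted in quarters.
FV = PMT × [((1+r)^n − 1)/r] = 8,830 × [(1+r)^16 − 1] / r = A$162,052.82

A$162,052.82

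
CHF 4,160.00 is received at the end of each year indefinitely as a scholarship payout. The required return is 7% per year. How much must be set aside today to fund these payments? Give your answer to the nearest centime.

CHF 59,428.57

Periodic rate r = 0.07 per year.
Level perpetuity: PV = PMT / r = 4,160 / (0.07) = CHF 59,428.57.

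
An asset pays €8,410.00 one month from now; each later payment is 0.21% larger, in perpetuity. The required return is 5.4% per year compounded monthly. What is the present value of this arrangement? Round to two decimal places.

€3,504,166.67

Periodic rate r = 0.054/12 per month.
Growing perpetuity (Gordon): PV = PMT₁ / (r − g) = 8,410 / (r − 0.0021) = €3,504,166.67.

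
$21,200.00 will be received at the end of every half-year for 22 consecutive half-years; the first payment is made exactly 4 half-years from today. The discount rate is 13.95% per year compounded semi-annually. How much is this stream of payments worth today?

Ordinary annuity of 22 payments, first payment at period 4.
Periodic rate r = 0.1395/2 per half-year; n is counted in half-years.
The ordinary-annuity PV formula values the stream one period before the first payment (period 3); discount that back 3 periods:
PV₀ = 21,200 × [1 − (1+r)^−22] / r × (1+r)^−3 = $191,952.44

$191,952.44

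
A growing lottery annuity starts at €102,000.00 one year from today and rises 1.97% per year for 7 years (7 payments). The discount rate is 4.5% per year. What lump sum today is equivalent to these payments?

€635,582.46

Periodic rate r = 0.045 per year.
Growing ordinary annuity: PV = PMT₁ × [1 − ((1+g)/(1+r))^n] / (r − g) = 102,000 × [1 − ((1+0.0197)/(1+r))^7] / (r − 0.0197) = €635,582.46.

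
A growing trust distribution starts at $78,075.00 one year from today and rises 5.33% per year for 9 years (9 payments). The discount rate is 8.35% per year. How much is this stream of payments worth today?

Periodic rate r = 0.0835 per year.
Growing ordinary annuity: PV = PMT₁ × [1 − ((1+g)/(1+r))^n] / (r − g) = 78,075 × [1 − ((1+0.0533)/(1+r))^9] / (r − 0.0533) = $580,730.26.

$580,730.26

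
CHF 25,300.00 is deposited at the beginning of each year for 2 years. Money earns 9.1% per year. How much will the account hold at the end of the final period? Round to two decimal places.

This is an annuity due: 2 deposits of CHF 25,300.00 at the beginning of each year.
Periodic rate r = 0.091 per year.
FV = PMT × [((1+r)^n − 1)/r] × (1+r) = 25,300 × [(1+r)^2 − 1] / r × (1+r) = CHF 57,716.41

CHF 57,716.41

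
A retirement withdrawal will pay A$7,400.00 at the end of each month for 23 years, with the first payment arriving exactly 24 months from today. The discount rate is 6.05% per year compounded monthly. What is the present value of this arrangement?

Ordinary annuity of 276 payments, first payment at period 24.
Periodic rate r = 0.0605/12 per month; n is counted in months.
The ordinary-annuity PV formula values the stream one period before the first payment (period 23); discount that back 23 periods:
PV₀ = 7,400 × [1 − (1+r)^−276] / r × (1+r)^−23 = A$981,143.50

A$981,143.50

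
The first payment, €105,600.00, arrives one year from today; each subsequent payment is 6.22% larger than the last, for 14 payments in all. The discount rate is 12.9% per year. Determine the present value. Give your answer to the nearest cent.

€907,768.02

Periodic rate r = 0.129 per year.
Growing ordinary annuity: PV = PMT₁ × [1 − ((1+g)/(1+r))^n] / (r − g) = 105,600 × [1 − ((1+0.0622)/(1+r))^14] / (r − 0.0622) = €907,768.02.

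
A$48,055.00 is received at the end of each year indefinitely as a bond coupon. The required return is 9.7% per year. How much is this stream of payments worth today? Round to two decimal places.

Periodic rate r = 0.097 per year.
Level perpetuity: PV = PMT / r = 48,055 / (0.097) = A$495,412.37.

A$495,412.37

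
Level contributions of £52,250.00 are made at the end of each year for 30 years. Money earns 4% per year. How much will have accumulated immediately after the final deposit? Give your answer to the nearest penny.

£2,930,438.00

This is an ordinary annuity: 30 deposits of £52,250.00 at the end of each year.
Periodic rate r = 0.04 per year.
FV = PMT × [((1+r)^n − 1)/r] = 52,250 × [(1+r)^30 − 1] / r = £2,930,438.00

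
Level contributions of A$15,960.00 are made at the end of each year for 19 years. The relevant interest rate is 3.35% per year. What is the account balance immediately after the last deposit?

This is an ordinary annuity: 19 deposits of A$15,960.00 at the end of each year.
Periodic rate r = 0.0335 per year.
FV = PMT × [((1+r)^n − 1)/r] = 15,960 × [(1+r)^19 − 1] / r = A$414,601.61

A$414,601.61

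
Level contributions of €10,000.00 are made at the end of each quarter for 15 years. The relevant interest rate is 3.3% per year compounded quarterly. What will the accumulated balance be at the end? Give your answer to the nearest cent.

€772,327.56

This is an ordinary annuity: 60 deposits of €10,000.00 at the end of each quarter.
Periodic rate r = 0.033/4 per quarter; n is counted in quarters.
FV = PMT × [((1+r)^n − 1)/r] = 10,000 × [(1+r)^60 − 1] / r = €772,327.56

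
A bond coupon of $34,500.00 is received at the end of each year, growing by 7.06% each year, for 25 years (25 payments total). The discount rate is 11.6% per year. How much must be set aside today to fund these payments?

Periodic rate r = 0.116 per year.
Growing ordinary annuity: PV = PMT₁ × [1 − ((1+g)/(1+r))^n] / (r − g) = 34,500 × [1 − ((1+0.0706)/(1+r))^25] / (r − 0.0706) = $490,857.96.

$490,857.96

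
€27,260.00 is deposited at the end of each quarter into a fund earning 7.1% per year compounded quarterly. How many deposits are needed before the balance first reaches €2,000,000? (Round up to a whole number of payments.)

Periodic rate r = 0.071/4 per quarter; n is counted in quarters.
Ordinary annuity FV: 2,000,000 = 27,260 × [((1+r)^n − 1)/r].
(1+r)^n = 1 + 2,000,000 × r / 27,260, so n = ln(1 + 2,000,000·r/27,260) / ln(1+r) = 47.40.
Round up to a whole number of payments: n = 48.

48 payments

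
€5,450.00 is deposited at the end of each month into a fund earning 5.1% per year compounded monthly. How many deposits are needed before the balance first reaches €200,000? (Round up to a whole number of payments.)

Periodic rate r = 0.051/12 per month; n is counted in months.
Ordinary annuity FV: 200,000 = 5,450 × [((1+r)^n − 1)/r].
(1+r)^n = 1 + 200,000 × r / 5,450, so n = ln(1 + 200,000·r/5,450) / ln(1+r) = 34.17.
Round up to a whole number of payments: n = 35.

35 payments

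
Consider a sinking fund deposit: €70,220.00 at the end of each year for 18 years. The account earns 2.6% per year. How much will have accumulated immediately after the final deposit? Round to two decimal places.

This is an ordinary annuity: 18 deposits of €70,220.00 at the end of each year.
Periodic rate r = 0.026 per year.
FV = PMT × [((1+r)^n − 1)/r] = 70,220 × [(1+r)^18 − 1] / r = €1,586,097.39

€1,586,097.39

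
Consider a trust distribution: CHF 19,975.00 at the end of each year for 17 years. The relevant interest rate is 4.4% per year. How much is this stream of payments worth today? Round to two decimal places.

This is an ordinary annuity: 17 payments of CHF 19,975.00 at the end of each year.
Periodic rate r = 0.044 per year.
PV = PMT × [(1 − (1+r)^−n)/r] = 19,975 × [1 − (1+r)^−17] / r = CHF 235,641.13

CHF 235,641.13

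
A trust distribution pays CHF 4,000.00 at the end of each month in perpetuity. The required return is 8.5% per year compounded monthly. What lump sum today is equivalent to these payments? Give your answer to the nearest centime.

Periodic rate r = 0.085/12 per month.
Level perpetuity: PV = PMT / r = 4,000 / (0.085/12) = CHF 564,705.88.

CHF 564,705.88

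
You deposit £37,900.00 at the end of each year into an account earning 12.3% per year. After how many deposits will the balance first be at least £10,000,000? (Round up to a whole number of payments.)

Periodic rate r = 0.123 per year.
Ordinary annuity FV: 10,000,000 = 37,900 × [((1+r)^n − 1)/r].
(1+r)^n = 1 + 10,000,000 × r / 37,900, so n = ln(1 + 10,000,000·r/37,900) / ln(1+r) = 30.26.
Round up to a whole number of payments: n = 31.

31 payments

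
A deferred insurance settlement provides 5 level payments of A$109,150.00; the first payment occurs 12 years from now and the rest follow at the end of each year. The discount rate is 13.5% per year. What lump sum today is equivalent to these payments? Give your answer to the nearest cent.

A$94,187.21

Ordinary annuity of 5 payments, first payment at period 12.
Periodic rate r = 0.135 per year.
The ordinary-annuity PV formula values the stream one period before the first payment (period 11); discount that back 11 periods:
PV₀ = 109,150 × [1 − (1+r)^−5] / r × (1+r)^−11 = A$94,187.21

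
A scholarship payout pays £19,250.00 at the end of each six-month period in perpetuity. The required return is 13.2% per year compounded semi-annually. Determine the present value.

Periodic rate r = 0.132/2 per half-year.
Level perpetuity: PV = PMT / r = 19,250 / (0.132/2) = £291,666.67.

£291,666.67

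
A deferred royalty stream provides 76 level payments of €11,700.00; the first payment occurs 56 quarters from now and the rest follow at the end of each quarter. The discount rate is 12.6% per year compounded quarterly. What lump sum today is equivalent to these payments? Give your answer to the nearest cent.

Ordinary annuity of 76 payments, first payment at period 56.
Periodic rate r = 0.126/4 per quarter; n is counted in quarters.
The ordinary-annuity PV formula values the stream one period before the first payment (period 55); discount that back 55 periods:
PV₀ = 11,700 × [1 − (1+r)^−76] / r × (1+r)^−55 = €61,074.69

€61,074.69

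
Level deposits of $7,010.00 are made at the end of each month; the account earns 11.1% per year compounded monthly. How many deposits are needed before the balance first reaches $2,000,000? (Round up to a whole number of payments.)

Periodic rate r = 0.111/12 per month; n is counted in months.
Ordinary annuity FV: 2,000,000 = 7,010 × [((1+r)^n − 1)/r].
(1+r)^n = 1 + 2,000,000 × r / 7,010, so n = ln(1 + 2,000,000·r/7,010) / ln(1+r) = 140.29.
Round up to a whole number of payments: n = 141.

141 payments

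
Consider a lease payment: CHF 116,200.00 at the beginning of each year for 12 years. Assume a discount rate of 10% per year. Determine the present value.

This is an annuity due: 12 payments of CHF 116,200.00 at the beginning of each year.
Periodic rate r = 0.1 per year.
PV = PMT × [(1 − (1+r)^−n)/r] × (1+r) = 116,200 × [1 − (1+r)^−12] / r × (1+r) = CHF 870,926.09

CHF 870,926.09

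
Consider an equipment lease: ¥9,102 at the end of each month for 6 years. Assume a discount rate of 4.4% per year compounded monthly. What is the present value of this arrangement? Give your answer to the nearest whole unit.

This is an ordinary annuity: 72 payments of ¥9,102 at the end of each month.
Periodic rate r = 0.044/12 per month; n is counted in months.
PV = PMT × [(1 − (1+r)^−n)/r] = 9,102 × [1 − (1+r)^−72] / r = ¥575,053

¥575,053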